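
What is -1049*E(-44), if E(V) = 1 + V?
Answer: 45107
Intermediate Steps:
-1049*E(-44) = -1049*(1 - 44) = -1049*(-43) = 45107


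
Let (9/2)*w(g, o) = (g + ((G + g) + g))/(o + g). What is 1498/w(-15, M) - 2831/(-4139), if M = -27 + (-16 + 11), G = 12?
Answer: 437146792/45529 ≈ 9601.5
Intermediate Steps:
M = -32 (M = -27 - 5 = -32)
w(g, o) = 2*(12 + 3*g)/(9*(g + o)) (w(g, o) = 2*((g + ((12 + g) + g))/(o + g))/9 = 2*((g + (12 + 2*g))/(g + o))/9 = 2*((12 + 3*g)/(g + o))/9 = 2*(12 + 3*g)/(9*(g + o)))
1498/w(-15, M) - 2831/(-4139) = 1498/((2*(4 - 15)/(3*(-15 - 32)))) - 2831/(-4139) = 1498/(((⅔)*(-11)/(-47))) - 2831*(-1/4139) = 1498/(((⅔)*(-1/47)*(-11))) + 2831/4139 = 1498/(22/141) + 2831/4139 = 1498*(141/22) + 2831/4139 = 105609/11 + 2831/4139 = 437146792/45529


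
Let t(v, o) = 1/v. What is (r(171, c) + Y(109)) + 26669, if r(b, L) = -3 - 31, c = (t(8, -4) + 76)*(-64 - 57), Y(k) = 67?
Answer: 26702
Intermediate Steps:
c = -73689/8 (c = (1/8 + 76)*(-64 - 57) = (⅛ + 76)*(-121) = (609/8)*(-121) = -73689/8 ≈ -9211.1)
r(b, L) = -34
(r(171, c) + Y(109)) + 26669 = (-34 + 67) + 26669 = 33 + 26669 = 26702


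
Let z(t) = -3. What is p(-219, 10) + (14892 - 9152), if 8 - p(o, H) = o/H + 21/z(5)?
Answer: 57769/10 ≈ 5776.9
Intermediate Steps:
p(o, H) = 15 - o/H (p(o, H) = 8 - (o/H + 21/(-3)) = 8 - (o/H + 21*(-1/3)) = 8 - (o/H - 7) = 8 - (-7 + o/H) = 8 + (7 - o/H) = 15 - o/H)
p(-219, 10) + (14892 - 9152) = (15 - 1*(-219)/10) + (14892 - 9152) = (15 - 1*(-219)*1/10) + 5740 = (15 + 219/10) + 5740 = 369/10 + 5740 = 57769/10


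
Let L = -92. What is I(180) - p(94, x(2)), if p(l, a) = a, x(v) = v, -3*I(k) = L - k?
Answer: 266/3 ≈ 88.667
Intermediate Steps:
I(k) = 92/3 + k/3 (I(k) = -(-92 - k)/3 = 92/3 + k/3)
I(180) - p(94, x(2)) = (92/3 + (⅓)*180) - 1*2 = (92/3 + 60) - 2 = 272/3 - 2 = 266/3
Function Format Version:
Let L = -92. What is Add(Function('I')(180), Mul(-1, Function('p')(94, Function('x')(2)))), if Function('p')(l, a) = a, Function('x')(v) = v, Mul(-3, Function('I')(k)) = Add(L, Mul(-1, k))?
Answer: Rational(266, 3) ≈ 88.667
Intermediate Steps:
Function('I')(k) = Add(Rational(92, 3), Mul(Rational(1, 3), k)) (Function('I')(k) = Mul(Rational(-1, 3), Add(-92, Mul(-1, k))) = Add(Rational(92, 3), Mul(Rational(1, 3), k)))
Add(Function('I')(180), Mul(-1, Function('p')(94, Function('x')(2)))) = Add(Add(Rational(92, 3), Mul(Rational(1, 3), 180)), Mul(-1, 2)) = Add(Add(Rational(92, 3), 60), -2) = Add(Rational(272, 3), -2) = Rational(266, 3)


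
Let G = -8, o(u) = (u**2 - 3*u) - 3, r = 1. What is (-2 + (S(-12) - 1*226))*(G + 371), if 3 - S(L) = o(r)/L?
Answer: -327305/4 ≈ -81826.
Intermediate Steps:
o(u) = -3 + u**2 - 3*u
S(L) = 3 + 5/L (S(L) = 3 - (-3 + 1**2 - 3*1)/L = 3 - (-3 + 1 - 3)/L = 3 - (-5)/L = 3 + 5/L)
(-2 + (S(-12) - 1*226))*(G + 371) = (-2 + ((3 + 5/(-12)) - 1*226))*(-8 + 371) = (-2 + ((3 + 5*(-1/12)) - 226))*363 = (-2 + ((3 - 5/12) - 226))*363 = (-2 + (31/12 - 226))*363 = (-2 - 2681/12)*363 = -2705/12*363 = -327305/4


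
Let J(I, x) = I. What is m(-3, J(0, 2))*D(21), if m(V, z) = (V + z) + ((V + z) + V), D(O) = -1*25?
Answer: 225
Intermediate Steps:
D(O) = -25
m(V, z) = 2*z + 3*V (m(V, z) = (V + z) + (z + 2*V) = 2*z + 3*V)
m(-3, J(0, 2))*D(21) = (2*0 + 3*(-3))*(-25) = (0 - 9)*(-25) = -9*(-25) = 225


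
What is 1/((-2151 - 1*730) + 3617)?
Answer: 1/736 ≈ 0.0013587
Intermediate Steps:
1/((-2151 - 1*730) + 3617) = 1/((-2151 - 730) + 3617) = 1/(-2881 + 3617) = 1/736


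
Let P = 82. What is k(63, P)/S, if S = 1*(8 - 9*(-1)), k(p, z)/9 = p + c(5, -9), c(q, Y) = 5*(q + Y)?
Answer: 387/17 ≈ 22.765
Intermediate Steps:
c(q, Y) = 5*Y + 5*q (c(q, Y) = 5*(Y + q) = 5*Y + 5*q)
k(p, z) = -180 + 9*p (k(p, z) = 9*(p + (5*(-9) + 5*5)) = 9*(p + (-45 + 25)) = 9*(p - 20) = 9*(-20 + p) = -180 + 9*p)
S = 17 (S = 1*(8 + 9) = 1*17 = 17)
k(63, P)/S = (-180 + 9*63)/17 = (-180 + 567)*(1/17) = 387*(1/17) = 387/17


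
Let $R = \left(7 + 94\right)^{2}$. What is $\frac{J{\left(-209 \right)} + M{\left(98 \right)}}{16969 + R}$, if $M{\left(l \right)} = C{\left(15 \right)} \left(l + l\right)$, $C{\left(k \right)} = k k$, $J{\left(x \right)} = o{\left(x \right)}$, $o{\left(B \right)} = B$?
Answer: $\frac{43891}{27170} \approx 1.6154$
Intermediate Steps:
$J{\left(x \right)} = x$
$C{\left(k \right)} = k^{2}$
$R = 10201$ ($R = 101^{2} = 10201$)
$M{\left(l \right)} = 450 l$ ($M{\left(l \right)} = 15^{2} \left(l + l\right) = 225 \cdot 2 l = 450 l$)
$\frac{J{\left(-209 \right)} + M{\left(98 \right)}}{16969 + R} = \frac{-209 + 450 \cdot 98}{16969 + 10201} = \frac{-209 + 44100}{27170} = 43891 \cdot \frac{1}{27170} = \frac{43891}{27170}$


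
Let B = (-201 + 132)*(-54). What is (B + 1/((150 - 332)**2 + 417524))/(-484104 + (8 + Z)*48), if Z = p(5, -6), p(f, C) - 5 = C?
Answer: -1679114449/218009081664 ≈ -0.0077020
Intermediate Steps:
B = 3726 (B = -69*(-54) = 3726)
p(f, C) = 5 + C
Z = -1 (Z = 5 - 6 = -1)
(B + 1/((150 - 332)**2 + 417524))/(-484104 + (8 + Z)*48) = (3726 + 1/((150 - 332)**2 + 417524))/(-484104 + (8 - 1)*48) = (3726 + 1/((-182)**2 + 417524))/(-484104 + 7*48) = (3726 + 1/(33124 + 417524))/(-484104 + 336) = (3726 + 1/450648)/(-483768) = (3726 + 1/450648)*(-1/483768) = (1679114449/450648)*(-1/483768) = -1679114449/218009081664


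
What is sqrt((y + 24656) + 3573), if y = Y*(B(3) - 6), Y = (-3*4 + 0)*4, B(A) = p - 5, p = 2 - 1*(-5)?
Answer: sqrt(28421) ≈ 168.59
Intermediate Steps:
p = 7 (p = 2 + 5 = 7)
B(A) = 2 (B(A) = 7 - 5 = 2)
Y = -48 (Y = (-12 + 0)*4 = -12*4 = -48)
y = 192 (y = -48*(2 - 6) = -48*(-4) = 192)
sqrt((y + 24656) + 3573) = sqrt((192 + 24656) + 3573) = sqrt(24848 + 3573) = sqrt(28421)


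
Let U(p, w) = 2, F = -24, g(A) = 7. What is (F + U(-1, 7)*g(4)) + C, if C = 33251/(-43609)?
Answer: -469341/43609 ≈ -10.762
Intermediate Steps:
C = -33251/43609 (C = 33251*(-1/43609) = -33251/43609 ≈ -0.76248)
(F + U(-1, 7)*g(4)) + C = (-24 + 2*7) - 33251/43609 = (-24 + 14) - 33251/43609 = -10 - 33251/43609 = -469341/43609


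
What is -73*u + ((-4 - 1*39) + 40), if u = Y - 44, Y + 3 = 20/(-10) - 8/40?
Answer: 17943/5 ≈ 3588.6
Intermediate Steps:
Y = -26/5 (Y = -3 + (20/(-10) - 8/40) = -3 + (20*(-⅒) - 8*1/40) = -3 + (-2 - ⅕) = -3 - 11/5 = -26/5 ≈ -5.2000)
u = -246/5 (u = -26/5 - 44 = -246/5 ≈ -49.200)
-73*u + ((-4 - 1*39) + 40) = -73*(-246/5) + ((-4 - 1*39) + 40) = 17958/5 + ((-4 - 39) + 40) = 17958/5 + (-43 + 40) = 17958/5 - 3 = 17943/5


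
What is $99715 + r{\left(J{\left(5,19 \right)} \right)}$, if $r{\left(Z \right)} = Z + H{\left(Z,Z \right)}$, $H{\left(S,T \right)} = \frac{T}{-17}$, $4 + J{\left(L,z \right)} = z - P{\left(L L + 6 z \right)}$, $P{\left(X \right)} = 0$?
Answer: $\frac{1695395}{17} \approx 99729.0$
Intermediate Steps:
$J{\left(L,z \right)} = -4 + z$ ($J{\left(L,z \right)} = -4 + \left(z - 0\right) = -4 + \left(z + 0\right) = -4 + z$)
$H{\left(S,T \right)} = - \frac{T}{17}$ ($H{\left(S,T \right)} = T \left(- \frac{1}{17}\right) = - \frac{T}{17}$)
$r{\left(Z \right)} = \frac{16 Z}{17}$ ($r{\left(Z \right)} = Z - \frac{Z}{17} = \frac{16 Z}{17}$)
$99715 + r{\left(J{\left(5,19 \right)} \right)} = 99715 + \frac{16 \left(-4 + 19\right)}{17} = 99715 + \frac{16}{17} \cdot 15 = 99715 + \frac{240}{17} = \frac{1695395}{17}$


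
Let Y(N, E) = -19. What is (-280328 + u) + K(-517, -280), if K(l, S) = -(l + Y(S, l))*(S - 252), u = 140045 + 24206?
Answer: -401229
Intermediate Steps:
u = 164251
K(l, S) = -(-252 + S)*(-19 + l) (K(l, S) = -(l - 19)*(S - 252) = -(-19 + l)*(-252 + S) = -(-252 + S)*(-19 + l))
(-280328 + u) + K(-517, -280) = (-280328 + 164251) + (-4788 + 19*(-280) + 252*(-517) - 1*(-280)*(-517)) = -116077 + (-4788 - 5320 - 130284 - 144760) = -116077 - 285152 = -401229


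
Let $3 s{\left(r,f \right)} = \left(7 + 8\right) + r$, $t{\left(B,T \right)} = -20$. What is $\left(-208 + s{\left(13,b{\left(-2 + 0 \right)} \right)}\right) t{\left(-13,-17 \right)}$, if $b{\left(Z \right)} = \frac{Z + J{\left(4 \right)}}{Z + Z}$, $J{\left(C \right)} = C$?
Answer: $\frac{11920}{3} \approx 3973.3$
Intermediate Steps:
$b{\left(Z \right)} = \frac{4 + Z}{2 Z}$ ($b{\left(Z \right)} = \frac{Z + 4}{Z + Z} = \frac{4 + Z}{2 Z}$)
$s{\left(r,f \right)} = 5 + \frac{r}{3}$ ($s{\left(r,f \right)} = \frac{\left(7 + 8\right) + r}{3} = \frac{15 + r}{3} = 5 + \frac{r}{3}$)
$\left(-208 + s{\left(13,b{\left(-2 + 0 \right)} \right)}\right) t{\left(-13,-17 \right)} = \left(-208 + \left(5 + \frac{1}{3} \cdot 13\right)\right) \left(-20\right) = \left(-208 + \left(5 + \frac{13}{3}\right)\right) \left(-20\right) = \left(-208 + \frac{28}{3}\right) \left(-20\right) = \left(- \frac{596}{3}\right) \left(-20\right) = \frac{11920}{3}$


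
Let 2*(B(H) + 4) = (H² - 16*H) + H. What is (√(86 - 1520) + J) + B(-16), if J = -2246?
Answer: -2002 + I*√1434 ≈ -2002.0 + 37.868*I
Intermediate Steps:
B(H) = -4 + H²/2 - 15*H/2 (B(H) = -4 + ((H² - 16*H) + H)/2 = -4 + (H² - 15*H)/2 = -4 + (H²/2 - 15*H/2) = -4 + H²/2 - 15*H/2)
(√(86 - 1520) + J) + B(-16) = (√(86 - 1520) - 2246) + (-4 + (½)*(-16)² - 15/2*(-16)) = (√(-1434) - 2246) + (-4 + (½)*256 + 120) = (I*√1434 - 2246) + (-4 + 128 + 120) = (-2246 + I*√1434) + 244 = -2002 + I*√1434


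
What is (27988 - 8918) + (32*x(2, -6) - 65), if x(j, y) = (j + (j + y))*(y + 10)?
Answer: 18749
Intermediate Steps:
x(j, y) = (10 + y)*(y + 2*j) (x(j, y) = (y + 2*j)*(10 + y) = (10 + y)*(y + 2*j))
(27988 - 8918) + (32*x(2, -6) - 65) = (27988 - 8918) + (32*((-6)**2 + 10*(-6) + 20*2 + 2*2*(-6)) - 65) = 19070 + (32*(36 - 60 + 40 - 24) - 65) = 19070 + (32*(-8) - 65) = 19070 + (-256 - 65) = 19070 - 321 = 18749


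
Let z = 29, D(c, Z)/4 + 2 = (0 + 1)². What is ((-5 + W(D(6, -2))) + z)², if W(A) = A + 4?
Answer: 576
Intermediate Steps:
D(c, Z) = -4 (D(c, Z) = -8 + 4*(0 + 1)² = -8 + 4*1² = -8 + 4*1 = -8 + 4 = -4)
W(A) = 4 + A
((-5 + W(D(6, -2))) + z)² = ((-5 + (4 - 4)) + 29)² = ((-5 + 0) + 29)² = (-5 + 29)² = 24² = 576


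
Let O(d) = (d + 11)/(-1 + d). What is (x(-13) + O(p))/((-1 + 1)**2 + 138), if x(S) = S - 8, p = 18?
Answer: -164/1173 ≈ -0.13981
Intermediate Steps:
O(d) = (11 + d)/(-1 + d)
x(S) = -8 + S
(x(-13) + O(p))/((-1 + 1)**2 + 138) = ((-8 - 13) + (11 + 18)/(-1 + 18))/((-1 + 1)**2 + 138) = (-21 + 29/17)/(0**2 + 138) = (-21 + (1/17)*29)/(0 + 138) = (-21 + 29/17)/138 = -328/17*1/138 = -164/1173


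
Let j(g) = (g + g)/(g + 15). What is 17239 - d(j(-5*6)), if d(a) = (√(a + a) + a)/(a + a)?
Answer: 34477/2 - √2/4 ≈ 17238.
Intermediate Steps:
j(g) = 2*g/(15 + g) (j(g) = (2*g)/(15 + g) = 2*g/(15 + g))
d(a) = (a + √2*√a)/(2*a) (d(a) = (√(2*a) + a)/((2*a)) = (√2*√a + a)*(1/(2*a)) = (a + √2*√a)*(1/(2*a)) = (a + √2*√a)/(2*a))
17239 - d(j(-5*6)) = 17239 - (½ + √2/(2*√(2*(-5*6)/(15 - 5*6)))) = 17239 - (½ + √2/(2*√(2*(-30)/(15 - 30)))) = 17239 - (½ + √2/(2*√(2*(-30)/(-15)))) = 17239 - (½ + √2/(2*√(2*(-30)*(-1/15)))) = 17239 - (½ + √2/(2*√4)) = 17239 - (½ + (½)*√2*(½)) = 17239 - (½ + √2/4) = 17239 + (-½ - √2/4) = 34477/2 - √2/4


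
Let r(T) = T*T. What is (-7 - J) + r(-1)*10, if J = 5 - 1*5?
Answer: 3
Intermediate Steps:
J = 0 (J = 5 - 5 = 0)
r(T) = T²
(-7 - J) + r(-1)*10 = (-7 - 1*0) + (-1)²*10 = (-7 + 0) + 1*10 = -7 + 10 = 3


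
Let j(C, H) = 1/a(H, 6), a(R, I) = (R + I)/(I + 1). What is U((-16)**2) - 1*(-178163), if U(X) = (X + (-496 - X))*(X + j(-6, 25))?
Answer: 51075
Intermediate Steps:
a(R, I) = (I + R)/(1 + I)
j(C, H) = 1/(6/7 + H/7) (j(C, H) = 1/((6 + H)/(1 + 6)) = 1/((6 + H)/7) = 1/(6/7 + H/7))
U(X) = -112 - 496*X (U(X) = (X + (-496 - X))*(X + 7/(6 + 25)) = -496*(X + 7/31) = -496*(7/31 + X) = -112 - 496*X)
U((-16)**2) - 1*(-178163) = (-112 - 496*(-16)**2) - 1*(-178163) = (-112 - 496*256) + 178163 = (-112 - 126976) + 178163 = -127088 + 178163 = 51075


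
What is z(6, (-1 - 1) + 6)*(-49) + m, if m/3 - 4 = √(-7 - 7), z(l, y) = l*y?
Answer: -1164 + 3*I*√14 ≈ -1164.0 + 11.225*I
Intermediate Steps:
m = 12 + 3*I*√14 (m = 12 + 3*√(-7 - 7) = 12 + 3*√(-14) = 12 + 3*(I*√14) = 12 + 3*I*√14 ≈ 12.0 + 11.225*I)
z(6, (-1 - 1) + 6)*(-49) + m = (6*((-1 - 1) + 6))*(-49) + (12 + 3*I*√14) = (6*(-2 + 6))*(-49) + (12 + 3*I*√14) = (6*4)*(-49) + (12 + 3*I*√14) = 24*(-49) + (12 + 3*I*√14) = -1176 + (12 + 3*I*√14) = -1164 + 3*I*√14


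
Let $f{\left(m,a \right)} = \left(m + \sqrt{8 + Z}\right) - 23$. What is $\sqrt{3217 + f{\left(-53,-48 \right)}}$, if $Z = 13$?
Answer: $\sqrt{3141 + \sqrt{21}} \approx 56.086$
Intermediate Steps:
$f{\left(m,a \right)} = -23 + m + \sqrt{21}$ ($f{\left(m,a \right)} = \left(m + \sqrt{8 + 13}\right) - 23 = \left(m + \sqrt{21}\right) - 23 = -23 + m + \sqrt{21}$)
$\sqrt{3217 + f{\left(-53,-48 \right)}} = \sqrt{3217 - \left(76 - \sqrt{21}\right)} = \sqrt{3141 + \sqrt{21}}$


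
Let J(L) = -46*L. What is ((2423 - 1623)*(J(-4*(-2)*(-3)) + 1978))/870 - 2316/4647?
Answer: 381854276/134763 ≈ 2833.5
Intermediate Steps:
((2423 - 1623)*(J(-4*(-2)*(-3)) + 1978))/870 - 2316/4647 = ((2423 - 1623)*(-46*(-4*(-2))*(-3) + 1978))/870 - 2316/4647 = (800*(-368*(-3) + 1978))*(1/870) - 2316*1/4647 = (800*(-46*(-24) + 1978))*(1/870) - 772/1549 = (800*(1104 + 1978))*(1/870) - 772/1549 = (800*3082)*(1/870) - 772/1549 = 2465600*(1/870) - 772/1549 = 246560/87 - 772/1549 = 381854276/134763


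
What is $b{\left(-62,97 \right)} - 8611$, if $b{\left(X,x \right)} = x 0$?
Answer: $-8611$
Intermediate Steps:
$b{\left(X,x \right)} = 0$
$b{\left(-62,97 \right)} - 8611 = 0 - 8611 = -8611$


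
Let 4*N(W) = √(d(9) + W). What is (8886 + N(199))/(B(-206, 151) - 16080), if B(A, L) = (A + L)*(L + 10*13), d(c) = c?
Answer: -8886/31535 - √13/31535 ≈ -0.28190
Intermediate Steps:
B(A, L) = (130 + L)*(A + L) (B(A, L) = (A + L)*(L + 130) = (A + L)*(130 + L) = (130 + L)*(A + L))
N(W) = √(9 + W)/4
(8886 + N(199))/(B(-206, 151) - 16080) = (8886 + √(9 + 199)/4)/((151² + 130*(-206) + 130*151 - 206*151) - 16080) = (8886 + √208/4)/((22801 - 26780 + 19630 - 31106) - 16080) = (8886 + (4*√13)/4)/(-15455 - 16080) = (8886 + √13)/(-31535) = (8886 + √13)*(-1/31535) = -8886/31535 - √13/31535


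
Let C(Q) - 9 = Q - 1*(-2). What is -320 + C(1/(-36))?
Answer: -11125/36 ≈ -309.03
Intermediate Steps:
C(Q) = 11 + Q (C(Q) = 9 + (Q - 1*(-2)) = 9 + (Q + 2) = 9 + (2 + Q) = 11 + Q)
-320 + C(1/(-36)) = -320 + (11 + 1/(-36)) = -320 + (11 - 1/36) = -320 + 395/36 = -11125/36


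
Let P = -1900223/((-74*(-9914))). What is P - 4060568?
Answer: -2978980765471/733636 ≈ -4.0606e+6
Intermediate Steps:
P = -1900223/733636 ≈ -2.5901
P - 4060568 = -1900223/733636 - 4060568 = -2978980765471/733636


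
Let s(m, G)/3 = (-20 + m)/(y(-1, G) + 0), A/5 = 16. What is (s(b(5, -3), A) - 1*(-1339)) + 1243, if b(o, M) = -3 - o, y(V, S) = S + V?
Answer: 203894/79 ≈ 2580.9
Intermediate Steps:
A = 80 (A = 5*16 = 80)
s(m, G) = 3*(-20 + m)/(-1 + G) (s(m, G) = 3*((-20 + m)/((G - 1) + 0)) = 3*((-20 + m)/((-1 + G) + 0)) = 3*((-20 + m)/(-1 + G)) = 3*(-20 + m)/(-1 + G))
(s(b(5, -3), A) - 1*(-1339)) + 1243 = (3*(-20 + (-3 - 1*5))/(-1 + 80) - 1*(-1339)) + 1243 = (3*(-20 + (-3 - 5))/79 + 1339) + 1243 = (3*(1/79)*(-20 - 8) + 1339) + 1243 = (3*(1/79)*(-28) + 1339) + 1243 = (-84/79 + 1339) + 1243 = 105697/79 + 1243 = 203894/79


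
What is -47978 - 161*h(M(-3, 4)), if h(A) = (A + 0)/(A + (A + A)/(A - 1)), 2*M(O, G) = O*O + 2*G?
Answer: -913997/19 ≈ -48105.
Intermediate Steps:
M(O, G) = G + O**2/2 (M(O, G) = (O*O + 2*G)/2 = (O**2 + 2*G)/2 = G + O**2/2)
h(A) = A/(A + 2*A/(-1 + A)) (h(A) = A/(A + (2*A)/(-1 + A)) = A/(A + 2*A/(-1 + A)))
-47978 - 161*h(M(-3, 4)) = -47978 - 161*(-1 + (4 + (1/2)*(-3)**2))/(1 + (4 + (1/2)*(-3)**2)) = -47978 - 161*(-1 + (4 + (1/2)*9))/(1 + (4 + (1/2)*9)) = -47978 - 161*(-1 + (4 + 9/2))/(1 + (4 + 9/2)) = -47978 - 161*(-1 + 17/2)/(1 + 17/2) = -47978 - 161*(15/2)/(19/2) = -47978 - 161*(2/19)*(15/2) = -47978 - 161*15/19 = -47978 - 1*2415/19 = -47978 - 2415/19 = -913997/19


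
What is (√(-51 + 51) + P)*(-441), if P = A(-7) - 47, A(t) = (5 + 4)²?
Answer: -14994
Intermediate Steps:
A(t) = 81 (A(t) = 9² = 81)
P = 34 (P = 81 - 47 = 34)
(√(-51 + 51) + P)*(-441) = (√(-51 + 51) + 34)*(-441) = (√0 + 34)*(-441) = (0 + 34)*(-441) = 34*(-441) = -14994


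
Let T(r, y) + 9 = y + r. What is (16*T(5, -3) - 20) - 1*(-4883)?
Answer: 4751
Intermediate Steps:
T(r, y) = -9 + r + y (T(r, y) = -9 + (y + r) = -9 + (r + y) = -9 + r + y)
(16*T(5, -3) - 20) - 1*(-4883) = (16*(-9 + 5 - 3) - 20) - 1*(-4883) = (16*(-7) - 20) + 4883 = (-112 - 20) + 4883 = -132 + 4883 = 4751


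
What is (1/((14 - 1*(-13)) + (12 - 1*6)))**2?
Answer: 1/1089 ≈ 0.00091827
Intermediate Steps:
(1/((14 - 1*(-13)) + (12 - 1*6)))**2 = (1/((14 + 13) + (12 - 6)))**2 = (1/(27 + 6))**2 = (1/33)**2 = 1/1089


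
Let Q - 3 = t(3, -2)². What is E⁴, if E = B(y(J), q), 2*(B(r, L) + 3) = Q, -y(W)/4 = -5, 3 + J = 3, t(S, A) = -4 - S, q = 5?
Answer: 279841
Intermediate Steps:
J = 0 (J = -3 + 3 = 0)
y(W) = 20 (y(W) = -4*(-5) = 20)
Q = 52 (Q = 3 + (-4 - 1*3)² = 3 + (-4 - 3)² = 3 + (-7)² = 3 + 49 = 52)
B(r, L) = 23 (B(r, L) = -3 + (½)*52 = -3 + 26 = 23)
E = 23
E⁴ = 23⁴ = 279841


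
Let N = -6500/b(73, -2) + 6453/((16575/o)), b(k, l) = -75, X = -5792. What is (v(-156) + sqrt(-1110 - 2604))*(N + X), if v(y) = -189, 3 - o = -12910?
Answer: 708013593/5525 - 11238311*I*sqrt(3714)/16575 ≈ 1.2815e+5 - 41321.0*I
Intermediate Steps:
o = 12913 (o = 3 - 1*(-12910) = 3 + 12910 = 12913)
N = 84764089/16575 (N = -6500/(-75) + 6453/((16575/12913)) = -6500*(-1/75) + 6453/((16575*(1/12913))) = 260/3 + 6453/(16575/12913) = 260/3 + 6453*(12913/16575) = 260/3 + 27775863/5525 = 84764089/16575 ≈ 5114.0)
(v(-156) + sqrt(-1110 - 2604))*(N + X) = (-189 + sqrt(-1110 - 2604))*(84764089/16575 - 5792) = (-189 + sqrt(-3714))*(-11238311/16575) = (-189 + I*sqrt(3714))*(-11238311/16575) = 708013593/5525 - 11238311*I*sqrt(3714)/16575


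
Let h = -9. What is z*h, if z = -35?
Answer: 315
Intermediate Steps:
z*h = -35*(-9) = 315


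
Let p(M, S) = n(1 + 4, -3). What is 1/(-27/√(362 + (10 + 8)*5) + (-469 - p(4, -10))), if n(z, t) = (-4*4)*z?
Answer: -175828/68396363 + 54*√113/68396363 ≈ -0.0025623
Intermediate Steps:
n(z, t) = -16*z
p(M, S) = -80 (p(M, S) = -16*(1 + 4) = -16*5 = -80)
1/(-27/√(362 + (10 + 8)*5) + (-469 - p(4, -10))) = 1/(-27/√(362 + (10 + 8)*5) + (-469 - 1*(-80))) = 1/(-27/√(362 + 18*5) + (-469 + 80)) = 1/(-27/√(362 + 90) - 389) = 1/(-27*√113/226 - 389) = 1/(-389 - 27*√113/226)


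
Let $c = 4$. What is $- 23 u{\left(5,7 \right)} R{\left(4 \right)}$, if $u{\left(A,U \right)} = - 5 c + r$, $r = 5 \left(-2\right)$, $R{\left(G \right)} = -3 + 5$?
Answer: $1380$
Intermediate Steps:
$R{\left(G \right)} = 2$
$r = -10$
$u{\left(A,U \right)} = -30$ ($u{\left(A,U \right)} = \left(-5\right) 4 - 10 = -20 - 10 = -30$)
$- 23 u{\left(5,7 \right)} R{\left(4 \right)} = \left(-23\right) \left(-30\right) 2 = 690 \cdot 2 = 1380$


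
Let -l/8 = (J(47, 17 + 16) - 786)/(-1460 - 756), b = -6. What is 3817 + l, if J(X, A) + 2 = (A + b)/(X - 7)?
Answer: 42260867/11080 ≈ 3814.2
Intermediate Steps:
J(X, A) = -2 + (-6 + A)/(-7 + X) (J(X, A) = -2 + (A - 6)/(X - 7) = -2 + (-6 + A)/(-7 + X))
l = -31493/11080 (l = -8*((8 + (17 + 16) - 2*47)/(-7 + 47) - 786)/(-1460 - 756) = -8*((8 + 33 - 94)/40 - 786)/(-2216) = -8*((1/40)*(-53) - 786)*(-1)/2216 = -8*(-53/40 - 786)*(-1)/2216 = -(-31493)*(-1)/(5*2216) = -8*31493/88640 = -31493/11080 ≈ -2.8423)
3817 + l = 3817 - 31493/11080 = 42260867/11080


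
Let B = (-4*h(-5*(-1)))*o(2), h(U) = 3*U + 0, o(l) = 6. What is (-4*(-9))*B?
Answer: -12960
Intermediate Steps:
h(U) = 3*U
B = -360 (B = -12*(-5*(-1))*6 = -12*5*6 = -4*15*6 = -60*6 = -360)
(-4*(-9))*B = -4*(-9)*(-360) = 36*(-360) = -12960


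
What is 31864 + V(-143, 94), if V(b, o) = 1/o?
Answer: 2995217/94 ≈ 31864.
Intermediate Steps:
31864 + V(-143, 94) = 31864 + 1/94 = 2995217/94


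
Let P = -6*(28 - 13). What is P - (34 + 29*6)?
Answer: -298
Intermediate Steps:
P = -90 (P = -6*15 = -90)
P - (34 + 29*6) = -90 - (34 + 29*6) = -90 - (34 + 174) = -90 - 1*208 = -90 - 208 = -298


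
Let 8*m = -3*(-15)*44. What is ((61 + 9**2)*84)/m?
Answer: 7952/165 ≈ 48.194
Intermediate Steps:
m = 495/2 (m = (-3*(-15)*44)/8 = (45*44)/8 = (1/8)*1980 = 495/2 ≈ 247.50)
((61 + 9**2)*84)/m = ((61 + 9**2)*84)/(495/2) = ((61 + 81)*84)*(2/495) = (142*84)*(2/495) = 11928*(2/495) = 7952/165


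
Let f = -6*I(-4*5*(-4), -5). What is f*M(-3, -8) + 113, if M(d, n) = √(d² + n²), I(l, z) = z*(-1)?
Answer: 113 - 30*√73 ≈ -143.32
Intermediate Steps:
I(l, z) = -z
f = -30 (f = -(-6)*(-5) = -6*5 = -30)
f*M(-3, -8) + 113 = -30*√((-3)² + (-8)²) + 113 = -30*√(9 + 64) + 113 = -30*√73 + 113 = 113 - 30*√73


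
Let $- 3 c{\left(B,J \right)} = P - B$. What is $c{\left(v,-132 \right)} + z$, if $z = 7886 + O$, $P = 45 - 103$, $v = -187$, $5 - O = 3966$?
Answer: $3882$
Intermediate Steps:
$O = -3961$ ($O = 5 - 3966 = -3961$)
$P = -58$
$c{\left(B,J \right)} = \frac{58}{3} + \frac{B}{3}$ ($c{\left(B,J \right)} = - \frac{-58 - B}{3} = \frac{58}{3} + \frac{B}{3}$)
$z = 3925$ ($z = 7886 - 3961 = 3925$)
$c{\left(v,-132 \right)} + z = \left(\frac{58}{3} + \frac{1}{3} \left(-187\right)\right) + 3925 = \left(\frac{58}{3} - \frac{187}{3}\right) + 3925 = -43 + 3925 = 3882$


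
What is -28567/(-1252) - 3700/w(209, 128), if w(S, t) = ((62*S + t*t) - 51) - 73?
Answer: 415019103/18290468 ≈ 22.690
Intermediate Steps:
w(S, t) = -124 + t² + 62*S (w(S, t) = ((62*S + t²) - 51) - 73 = ((t² + 62*S) - 51) - 73 = (-51 + t² + 62*S) - 73 = -124 + t² + 62*S)
-28567/(-1252) - 3700/w(209, 128) = -28567/(-1252) - 3700/(-124 + 128² + 62*209) = -28567*(-1/1252) - 3700/(-124 + 16384 + 12958) = 28567/1252 - 3700/29218 = 28567/1252 - 3700*1/29218 = 28567/1252 - 1850/14609 = 415019103/18290468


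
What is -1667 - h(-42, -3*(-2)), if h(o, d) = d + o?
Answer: -1631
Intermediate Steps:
-1667 - h(-42, -3*(-2)) = -1667 - (-3*(-2) - 42) = -1667 - (6 - 42) = -1667 - 1*(-36) = -1667 + 36 = -1631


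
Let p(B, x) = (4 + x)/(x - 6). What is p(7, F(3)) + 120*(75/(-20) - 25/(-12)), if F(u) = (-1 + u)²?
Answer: -204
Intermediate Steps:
p(B, x) = (4 + x)/(-6 + x)
p(7, F(3)) + 120*(75/(-20) - 25/(-12)) = (4 + (-1 + 3)²)/(-6 + (-1 + 3)²) + 120*(75/(-20) - 25/(-12)) = (4 + 2²)/(-6 + 2²) + 120*(75*(-1/20) - 25*(-1/12)) = (4 + 4)/(-6 + 4) + 120*(-15/4 + 25/12) = 8/(-2) + 120*(-5/3) = -½*8 - 200 = -4 - 200 = -204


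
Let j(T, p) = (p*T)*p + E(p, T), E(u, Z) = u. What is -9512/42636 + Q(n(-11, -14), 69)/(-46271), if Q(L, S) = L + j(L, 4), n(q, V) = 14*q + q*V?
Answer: -110075074/493202589 ≈ -0.22318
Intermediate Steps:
n(q, V) = 14*q + V*q
j(T, p) = p + T*p² (j(T, p) = (p*T)*p + p = (T*p)*p + p = T*p² + p = p + T*p²)
Q(L, S) = 4 + 17*L (Q(L, S) = L + 4*(1 + L*4) = L + 4*(1 + 4*L) = L + (4 + 16*L) = 4 + 17*L)
-9512/42636 + Q(n(-11, -14), 69)/(-46271) = -9512/42636 + (4 + 17*(-11*(14 - 14)))/(-46271) = -9512*1/42636 + (4 + 17*(-11*0))*(-1/46271) = -2378/10659 + (4 + 17*0)*(-1/46271) = -2378/10659 + (4 + 0)*(-1/46271) = -2378/10659 + 4*(-1/46271) = -2378/10659 - 4/46271 = -110075074/493202589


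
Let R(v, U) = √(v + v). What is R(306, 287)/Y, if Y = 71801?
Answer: 6*√17/71801 ≈ 0.00034454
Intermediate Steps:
R(v, U) = √2*√v (R(v, U) = √(2*v) = √2*√v)
R(306, 287)/Y = (√2*√306)/71801 = (√2*(3*√34))*(1/71801) = (6*√17)*(1/71801) = 6*√17/71801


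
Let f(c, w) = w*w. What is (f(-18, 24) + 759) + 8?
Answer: 1343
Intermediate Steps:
f(c, w) = w²
(f(-18, 24) + 759) + 8 = (24² + 759) + 8 = (576 + 759) + 8 = 1335 + 8 = 1343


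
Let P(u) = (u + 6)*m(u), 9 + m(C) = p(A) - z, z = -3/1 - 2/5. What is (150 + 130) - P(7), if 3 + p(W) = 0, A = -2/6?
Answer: 1959/5 ≈ 391.80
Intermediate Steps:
A = -⅓ (A = -2*⅙ = -⅓ ≈ -0.33333)
p(W) = -3 (p(W) = -3 + 0 = -3)
z = -17/5 (z = -3*1 - 2*⅕ = -3 - ⅖ = -17/5 ≈ -3.4000)
m(C) = -43/5 (m(C) = -9 + (-3 - 1*(-17/5)) = -9 + (-3 + 17/5) = -9 + ⅖ = -43/5)
P(u) = -258/5 - 43*u/5 (P(u) = (u + 6)*(-43/5) = (6 + u)*(-43/5) = -258/5 - 43*u/5)
(150 + 130) - P(7) = (150 + 130) - (-258/5 - 43/5*7) = 280 - (-258/5 - 301/5) = 280 - 1*(-559/5) = 280 + 559/5 = 1959/5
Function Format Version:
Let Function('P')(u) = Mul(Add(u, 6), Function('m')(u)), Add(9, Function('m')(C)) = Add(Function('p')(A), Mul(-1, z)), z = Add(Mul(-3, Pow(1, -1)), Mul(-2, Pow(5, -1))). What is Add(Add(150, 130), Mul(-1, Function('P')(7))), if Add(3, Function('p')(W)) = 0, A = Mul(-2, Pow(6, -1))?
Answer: Rational(1959, 5) ≈ 391.80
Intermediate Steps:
A = Rational(-1, 3) (A = Mul(-2, Rational(1, 6)) = Rational(-1, 3) ≈ -0.33333)
Function('p')(W) = -3 (Function('p')(W) = Add(-3, 0) = -3)
z = Rational(-17, 5) (z = Add(Mul(-3, 1), Mul(-2, Rational(1, 5))) = Add(-3, Rational(-2, 5)) = Rational(-17, 5) ≈ -3.4000)
Function('m')(C) = Rational(-43, 5) (Function('m')(C) = Add(-9, Add(-3, Mul(-1, Rational(-17, 5)))) = Add(-9, Add(-3, Rational(17, 5))) = Add(-9, Rational(2, 5)) = Rational(-43, 5))
Function('P')(u) = Add(Rational(-258, 5), Mul(Rational(-43, 5), u)) (Function('P')(u) = Mul(Add(u, 6), Rational(-43, 5)) = Mul(Add(6, u), Rational(-43, 5)) = Add(Rational(-258, 5), Mul(Rational(-43, 5), u)))
Add(Add(150, 130), Mul(-1, Function('P')(7))) = Add(Add(150, 130), Mul(-1, Add(Rational(-258, 5), Mul(Rational(-43, 5), 7)))) = Add(280, Mul(-1, Add(Rational(-258, 5), Rational(-301, 5)))) = Add(280, Mul(-1, Rational(-559, 5))) = Add(280, Rational(559, 5)) = Rational(1959, 5)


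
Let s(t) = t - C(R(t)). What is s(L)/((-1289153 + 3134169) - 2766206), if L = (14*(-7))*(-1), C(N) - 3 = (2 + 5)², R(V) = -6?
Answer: -23/460595 ≈ -4.9935e-5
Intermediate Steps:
C(N) = 52 (C(N) = 3 + (2 + 5)² = 3 + 7² = 3 + 49 = 52)
L = 98 (L = -98*(-1) = 98)
s(t) = -52 + t (s(t) = t - 1*52 = t - 52 = -52 + t)
s(L)/((-1289153 + 3134169) - 2766206) = (-52 + 98)/((-1289153 + 3134169) - 2766206) = 46/(1845016 - 2766206) = 46/(-921190) = 46*(-1/921190) = -23/460595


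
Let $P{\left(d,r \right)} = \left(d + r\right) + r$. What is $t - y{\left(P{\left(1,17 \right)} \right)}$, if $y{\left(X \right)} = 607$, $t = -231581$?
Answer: $-232188$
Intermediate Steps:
$P{\left(d,r \right)} = d + 2 r$
$t - y{\left(P{\left(1,17 \right)} \right)} = -231581 - 607 = -232188$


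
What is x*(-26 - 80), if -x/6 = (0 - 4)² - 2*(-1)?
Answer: 11448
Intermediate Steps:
x = -108 (x = -6*((0 - 4)² - 2*(-1)) = -6*((-4)² + 2) = -6*(16 + 2) = -6*18 = -108)
x*(-26 - 80) = -108*(-26 - 80) = -108*(-106) = 11448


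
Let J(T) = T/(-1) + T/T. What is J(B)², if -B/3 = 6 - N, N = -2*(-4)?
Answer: 25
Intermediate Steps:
N = 8
B = 6 (B = -3*(6 - 1*8) = -3*(6 - 8) = -3*(-2) = 6)
J(T) = 1 - T (J(T) = T*(-1) + 1 = -T + 1 = 1 - T)
J(B)² = (1 - 1*6)² = (1 - 6)² = (-5)² = 25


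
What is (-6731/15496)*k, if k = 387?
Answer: -2604897/15496 ≈ -168.10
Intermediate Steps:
(-6731/15496)*k = -6731/15496*387 = -2604897/15496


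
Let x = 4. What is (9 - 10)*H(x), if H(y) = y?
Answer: -4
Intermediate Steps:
(9 - 10)*H(x) = (9 - 10)*4 = -1*4 = -4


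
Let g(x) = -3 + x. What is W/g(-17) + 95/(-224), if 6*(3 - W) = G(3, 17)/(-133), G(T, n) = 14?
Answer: -36707/63840 ≈ -0.57498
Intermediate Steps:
W = 172/57 (W = 3 - 7/(3*(-133)) = 3 - 7*(-1)/(3*133) = 3 - ⅙*(-2/19) = 3 + 1/57 = 172/57 ≈ 3.0175)
W/g(-17) + 95/(-224) = 172/(57*(-3 - 17)) + 95/(-224) = (172/57)/(-20) + 95*(-1/224) = (172/57)*(-1/20) - 95/224 = -43/285 - 95/224 = -36707/63840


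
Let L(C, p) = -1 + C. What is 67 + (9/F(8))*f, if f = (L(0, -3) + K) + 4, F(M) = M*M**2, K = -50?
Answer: 33881/512 ≈ 66.174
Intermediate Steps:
F(M) = M**3
f = -47 (f = ((-1 + 0) - 50) + 4 = (-1 - 50) + 4 = -51 + 4 = -47)
67 + (9/F(8))*f = 67 + (9/(8**3))*(-47) = 67 + (9/512)*(-47) = 67 - 423/512 = 33881/512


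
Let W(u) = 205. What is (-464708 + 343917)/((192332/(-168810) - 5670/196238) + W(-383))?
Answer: -142908422164035/241154358578 ≈ -592.60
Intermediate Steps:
(-464708 + 343917)/((192332/(-168810) - 5670/196238) + W(-383)) = (-464708 + 343917)/((192332/(-168810) - 5670/196238) + 205) = -120791/((192332*(-1/168810) - 5670*1/196238) + 205) = -120791/((-96166/84405 - 405/14017) + 205) = -120791/(-1382142847/1183104885 + 205) = -120791/241154358578/1183104885 = -120791*1183104885/241154358578 = -142908422164035/241154358578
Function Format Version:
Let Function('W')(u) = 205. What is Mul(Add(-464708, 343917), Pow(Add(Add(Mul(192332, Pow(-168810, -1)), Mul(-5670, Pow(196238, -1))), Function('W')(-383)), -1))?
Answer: Rational(-142908422164035, 241154358578) ≈ -592.60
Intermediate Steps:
Mul(Add(-464708, 343917), Pow(Add(Add(Mul(192332, Pow(-168810, -1)), Mul(-5670, Pow(196238, -1))), Function('W')(-383)), -1)) = Mul(Add(-464708, 343917), Pow(Add(Add(Mul(192332, Pow(-168810, -1)), Mul(-5670, Pow(196238, -1))), 205), -1)) = Mul(-120791, Pow(Add(Add(Mul(192332, Rational(-1, 168810)), Mul(-5670, Rational(1, 196238))), 205), -1)) = Mul(-120791, Pow(Add(Add(Rational(-96166, 84405), Rational(-405, 14017)), 205), -1)) = Mul(-120791, Pow(Add(Rational(-1382142847, 1183104885), 205), -1)) = Mul(-120791, Pow(Rational(241154358578, 1183104885), -1)) = Mul(-120791, Rational(1183104885, 241154358578)) = Rational(-142908422164035, 241154358578)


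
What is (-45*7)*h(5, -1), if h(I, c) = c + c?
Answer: 630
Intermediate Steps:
h(I, c) = 2*c
(-45*7)*h(5, -1) = (-45*7)*(2*(-1)) = -315*(-2) = 630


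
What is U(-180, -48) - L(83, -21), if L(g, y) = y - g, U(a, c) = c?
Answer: 56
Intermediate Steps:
U(-180, -48) - L(83, -21) = -48 - (-21 - 1*83) = -48 - (-21 - 83) = -48 - 1*(-104) = -48 + 104 = 56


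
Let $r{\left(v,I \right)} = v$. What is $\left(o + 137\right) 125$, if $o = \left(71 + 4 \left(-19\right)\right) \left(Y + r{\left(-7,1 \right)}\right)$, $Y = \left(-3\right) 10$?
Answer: $40250$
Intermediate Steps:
$Y = -30$
$o = 185$ ($o = \left(71 + 4 \left(-19\right)\right) \left(-30 - 7\right) = \left(71 - 76\right) \left(-37\right) = \left(-5\right) \left(-37\right) = 185$)
$\left(o + 137\right) 125 = \left(185 + 137\right) 125 = 322 \cdot 125 = 40250$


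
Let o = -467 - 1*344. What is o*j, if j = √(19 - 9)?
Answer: -811*√10 ≈ -2564.6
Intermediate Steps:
o = -811 (o = -467 - 344 = -811)
j = √10 ≈ 3.1623
o*j = -811*√10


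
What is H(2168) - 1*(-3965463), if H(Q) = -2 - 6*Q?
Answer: 3952453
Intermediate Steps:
H(2168) - 1*(-3965463) = (-2 - 6*2168) - 1*(-3965463) = (-2 - 13008) + 3965463 = -13010 + 3965463 = 3952453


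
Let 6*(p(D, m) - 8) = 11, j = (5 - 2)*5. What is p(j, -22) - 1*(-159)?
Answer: 1013/6 ≈ 168.83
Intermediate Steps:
j = 15 (j = 3*5 = 15)
p(D, m) = 59/6 (p(D, m) = 8 + (⅙)*11 = 8 + 11/6 = 59/6)
p(j, -22) - 1*(-159) = 59/6 - 1*(-159) = 59/6 + 159 = 1013/6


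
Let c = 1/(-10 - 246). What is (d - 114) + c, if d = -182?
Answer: -75777/256 ≈ -296.00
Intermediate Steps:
c = -1/256 (c = 1/(-256) = -1/256 ≈ -0.0039063)
(d - 114) + c = (-182 - 114) - 1/256 = -296 - 1/256 = -75777/256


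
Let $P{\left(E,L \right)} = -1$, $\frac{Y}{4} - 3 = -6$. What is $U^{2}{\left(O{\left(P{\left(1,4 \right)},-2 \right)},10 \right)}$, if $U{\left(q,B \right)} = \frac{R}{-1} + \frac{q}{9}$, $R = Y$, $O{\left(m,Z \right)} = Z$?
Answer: $\frac{11236}{81} \approx 138.72$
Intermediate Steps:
$Y = -12$ ($Y = 12 + 4 \left(-6\right) = 12 - 24 = -12$)
$R = -12$
$U{\left(q,B \right)} = 12 + \frac{q}{9}$ ($U{\left(q,B \right)} = - \frac{12}{-1} + \frac{q}{9} = \left(-12\right) \left(-1\right) + q \frac{1}{9} = 12 + \frac{q}{9}$)
$U^{2}{\left(O{\left(P{\left(1,4 \right)},-2 \right)},10 \right)} = \left(12 + \frac{1}{9} \left(-2\right)\right)^{2} = \left(12 - \frac{2}{9}\right)^{2} = \left(\frac{106}{9}\right)^{2} = \frac{11236}{81}$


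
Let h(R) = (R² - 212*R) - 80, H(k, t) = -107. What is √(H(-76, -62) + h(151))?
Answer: I*√9398 ≈ 96.943*I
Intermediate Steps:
h(R) = -80 + R² - 212*R
√(H(-76, -62) + h(151)) = √(-107 + (-80 + 151² - 212*151)) = √(-107 + (-80 + 22801 - 32012)) = √(-107 - 9291) = √(-9398) = I*√9398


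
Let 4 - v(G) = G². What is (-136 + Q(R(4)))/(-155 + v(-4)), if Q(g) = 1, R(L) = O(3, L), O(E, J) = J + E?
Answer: 135/167 ≈ 0.80838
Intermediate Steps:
O(E, J) = E + J
R(L) = 3 + L
v(G) = 4 - G²
(-136 + Q(R(4)))/(-155 + v(-4)) = (-136 + 1)/(-155 + (4 - 1*(-4)²)) = -135/(-155 + (4 - 1*16)) = -135/(-155 + (4 - 16)) = -135/(-155 - 12) = -135/(-167) = -135*(-1/167) = 135/167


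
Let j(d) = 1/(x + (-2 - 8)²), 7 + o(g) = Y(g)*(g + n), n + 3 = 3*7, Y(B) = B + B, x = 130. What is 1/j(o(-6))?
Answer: 230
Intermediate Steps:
Y(B) = 2*B
n = 18 (n = -3 + 3*7 = -3 + 21 = 18)
o(g) = -7 + 2*g*(18 + g) (o(g) = -7 + (2*g)*(g + 18) = -7 + (2*g)*(18 + g) = -7 + 2*g*(18 + g))
j(d) = 1/230 (j(d) = 1/(130 + (-2 - 8)²) = 1/(130 + (-10)²) = 1/(130 + 100) = 1/230)
1/j(o(-6)) = 1/(1/230) = 230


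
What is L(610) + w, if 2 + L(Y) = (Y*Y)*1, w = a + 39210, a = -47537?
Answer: 363771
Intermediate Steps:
w = -8327 (w = -47537 + 39210 = -8327)
L(Y) = -2 + Y**2 (L(Y) = -2 + (Y*Y)*1 = -2 + Y**2*1 = -2 + Y**2)
L(610) + w = (-2 + 610**2) - 8327 = (-2 + 372100) - 8327 = 372098 - 8327 = 363771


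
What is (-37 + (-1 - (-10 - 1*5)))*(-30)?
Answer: 690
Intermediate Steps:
(-37 + (-1 - (-10 - 1*5)))*(-30) = (-37 + (-1 - (-10 - 5)))*(-30) = (-37 + (-1 - 1*(-15)))*(-30) = (-37 + (-1 + 15))*(-30) = (-37 + 14)*(-30) = -23*(-30) = 690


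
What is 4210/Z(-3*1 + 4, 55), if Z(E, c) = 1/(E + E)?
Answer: 8420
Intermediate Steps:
Z(E, c) = 1/(2*E)
4210/Z(-3*1 + 4, 55) = 4210/((1/(2*(-3*1 + 4)))) = 4210/((1/(2*(-3 + 4)))) = 4210/(((1/2)/1)) = 4210/(((1/2)*1)) = 4210/(1/2) = 4210*2 = 8420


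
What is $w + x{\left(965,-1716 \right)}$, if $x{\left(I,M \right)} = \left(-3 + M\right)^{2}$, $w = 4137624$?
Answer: $7092585$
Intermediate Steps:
$w + x{\left(965,-1716 \right)} = 4137624 + \left(-3 - 1716\right)^{2} = 4137624 + \left(-1719\right)^{2} = 4137624 + 2954961 = 7092585$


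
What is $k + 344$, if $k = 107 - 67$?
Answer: $384$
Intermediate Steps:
$k = 40$ ($k = 107 - 67 = 40$)
$k + 344 = 40 + 344 = 384$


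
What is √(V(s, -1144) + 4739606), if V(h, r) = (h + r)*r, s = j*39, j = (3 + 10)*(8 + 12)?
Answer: I*√5551818 ≈ 2356.2*I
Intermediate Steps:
j = 260 (j = 13*20 = 260)
s = 10140 (s = 260*39 = 10140)
V(h, r) = r*(h + r)
√(V(s, -1144) + 4739606) = √(-1144*(10140 - 1144) + 4739606) = √(-1144*8996 + 4739606) = √(-10291424 + 4739606) = √(-5551818) = I*√5551818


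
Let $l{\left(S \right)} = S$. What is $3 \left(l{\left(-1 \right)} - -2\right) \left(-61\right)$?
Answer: $-183$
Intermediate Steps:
$3 \left(l{\left(-1 \right)} - -2\right) \left(-61\right) = 3 \left(-1 - -2\right) \left(-61\right) = 3 \left(-1 + 2\right) \left(-61\right) = 3 \cdot 1 \left(-61\right) = 3 \left(-61\right) = -183$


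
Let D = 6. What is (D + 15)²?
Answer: 441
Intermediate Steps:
(D + 15)² = (6 + 15)² = 21² = 441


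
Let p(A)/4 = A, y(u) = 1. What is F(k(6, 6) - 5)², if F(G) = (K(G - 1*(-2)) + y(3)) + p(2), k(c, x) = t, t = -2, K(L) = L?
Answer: 16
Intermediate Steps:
p(A) = 4*A
k(c, x) = -2
F(G) = 11 + G (F(G) = ((G - 1*(-2)) + 1) + 4*2 = ((G + 2) + 1) + 8 = ((2 + G) + 1) + 8 = (3 + G) + 8 = 11 + G)
F(k(6, 6) - 5)² = (11 + (-2 - 5))² = (11 - 7)² = 4² = 16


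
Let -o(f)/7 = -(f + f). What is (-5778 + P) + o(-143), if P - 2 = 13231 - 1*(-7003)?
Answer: 12456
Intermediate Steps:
o(f) = 14*f (o(f) = -(-7)*(f + f) = -(-7)*2*f = -(-14)*f = 14*f)
P = 20236 (P = 2 + (13231 - 1*(-7003)) = 2 + (13231 + 7003) = 2 + 20234 = 20236)
(-5778 + P) + o(-143) = (-5778 + 20236) + 14*(-143) = 14458 - 2002 = 12456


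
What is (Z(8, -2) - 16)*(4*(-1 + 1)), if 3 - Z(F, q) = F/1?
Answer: 0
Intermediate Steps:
Z(F, q) = 3 - F (Z(F, q) = 3 - F/1 = 3 - F)
(Z(8, -2) - 16)*(4*(-1 + 1)) = ((3 - 1*8) - 16)*(4*(-1 + 1)) = ((3 - 8) - 16)*(4*0) = (-5 - 16)*0 = -21*0 = 0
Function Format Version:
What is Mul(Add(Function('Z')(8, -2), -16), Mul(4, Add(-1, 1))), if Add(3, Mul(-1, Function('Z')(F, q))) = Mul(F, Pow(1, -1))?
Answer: 0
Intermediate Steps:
Function('Z')(F, q) = Add(3, Mul(-1, F)) (Function('Z')(F, q) = Add(3, Mul(-1, Mul(F, Pow(1, -1)))) = Add(3, Mul(-1, Mul(F, 1))) = Add(3, Mul(-1, F)))
Mul(Add(Function('Z')(8, -2), -16), Mul(4, Add(-1, 1))) = Mul(Add(Add(3, Mul(-1, 8)), -16), Mul(4, Add(-1, 1))) = Mul(Add(Add(3, -8), -16), Mul(4, 0)) = Mul(Add(-5, -16), 0) = Mul(-21, 0) = 0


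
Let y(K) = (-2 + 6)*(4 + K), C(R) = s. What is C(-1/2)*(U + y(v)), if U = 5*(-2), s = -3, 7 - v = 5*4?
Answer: 138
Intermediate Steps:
v = -13 (v = 7 - 5*4 = 7 - 1*20 = 7 - 20 = -13)
C(R) = -3
y(K) = 16 + 4*K (y(K) = 4*(4 + K) = 16 + 4*K)
U = -10
C(-1/2)*(U + y(v)) = -3*(-10 + (16 + 4*(-13))) = -3*(-10 + (16 - 52)) = -3*(-10 - 36) = -3*(-46) = 138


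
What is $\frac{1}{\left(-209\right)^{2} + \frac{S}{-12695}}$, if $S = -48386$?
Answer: $\frac{12695}{554578681} \approx 2.2891 \cdot 10^{-5}$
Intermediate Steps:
$\frac{1}{\left(-209\right)^{2} + \frac{S}{-12695}} = \frac{1}{\left(-209\right)^{2} - \frac{48386}{-12695}} = \frac{1}{43681 - - \frac{48386}{12695}} = \frac{1}{43681 + \frac{48386}{12695}} = \frac{1}{\frac{554578681}{12695}} = \frac{12695}{554578681}$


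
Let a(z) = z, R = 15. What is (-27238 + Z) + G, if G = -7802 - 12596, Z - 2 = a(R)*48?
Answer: -46914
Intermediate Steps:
Z = 722 (Z = 2 + 15*48 = 2 + 720 = 722)
G = -20398
(-27238 + Z) + G = (-27238 + 722) - 20398 = -26516 - 20398 = -46914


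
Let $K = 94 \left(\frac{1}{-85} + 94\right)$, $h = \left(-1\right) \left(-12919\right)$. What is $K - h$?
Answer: $- \frac{347149}{85} \approx -4084.1$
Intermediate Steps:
$h = 12919$
$K = \frac{750966}{85}$ ($K = 94 \left(- \frac{1}{85} + 94\right) = 94 \cdot \frac{7989}{85} = \frac{750966}{85} \approx 8834.9$)
$K - h = \frac{750966}{85} - 12919 = - \frac{347149}{85}$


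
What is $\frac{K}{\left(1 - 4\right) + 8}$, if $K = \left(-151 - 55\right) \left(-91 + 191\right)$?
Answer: $-4120$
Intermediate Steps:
$K = -20600$ ($K = \left(-206\right) 100 = -20600$)
$\frac{K}{\left(1 - 4\right) + 8} = - \frac{20600}{\left(1 - 4\right) + 8} = - \frac{20600}{-3 + 8} = - \frac{20600}{5} = \left(-20600\right) \frac{1}{5} = -4120$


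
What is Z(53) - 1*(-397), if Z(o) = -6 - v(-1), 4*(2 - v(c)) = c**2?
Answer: 1557/4 ≈ 389.25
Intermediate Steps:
v(c) = 2 - c**2/4
Z(o) = -31/4 (Z(o) = -6 - (2 - 1/4*(-1)**2) = -6 - (2 - 1/4*1) = -6 - (2 - 1/4) = -6 - 1*7/4 = -6 - 7/4 = -31/4)
Z(53) - 1*(-397) = -31/4 - 1*(-397) = -31/4 + 397 = 1557/4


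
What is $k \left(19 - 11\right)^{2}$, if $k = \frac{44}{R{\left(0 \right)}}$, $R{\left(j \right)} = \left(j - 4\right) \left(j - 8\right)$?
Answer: $88$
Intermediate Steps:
$R{\left(j \right)} = \left(-8 + j\right) \left(-4 + j\right)$ ($R{\left(j \right)} = \left(-4 + j\right) \left(-8 + j\right) = \left(-8 + j\right) \left(-4 + j\right)$)
$k = \frac{11}{8}$ ($k = \frac{44}{32 + 0^{2} - 0} = \frac{44}{32 + 0 + 0} = \frac{44}{32} = 44 \cdot \frac{1}{32} = \frac{11}{8} \approx 1.375$)
$k \left(19 - 11\right)^{2} = \frac{11 \left(19 - 11\right)^{2}}{8} = \frac{11 \cdot 8^{2}}{8} = \frac{11}{8} \cdot 64 = 88$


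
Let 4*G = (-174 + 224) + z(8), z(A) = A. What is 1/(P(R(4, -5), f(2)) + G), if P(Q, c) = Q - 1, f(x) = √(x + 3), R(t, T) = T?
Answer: 2/17 ≈ 0.11765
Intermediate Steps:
f(x) = √(3 + x)
P(Q, c) = -1 + Q
G = 29/2 (G = ((-174 + 224) + 8)/4 = (50 + 8)/4 = (¼)*58 = 29/2 ≈ 14.500)
1/(P(R(4, -5), f(2)) + G) = 1/((-1 - 5) + 29/2) = 1/(-6 + 29/2) = 1/(17/2) = 2/17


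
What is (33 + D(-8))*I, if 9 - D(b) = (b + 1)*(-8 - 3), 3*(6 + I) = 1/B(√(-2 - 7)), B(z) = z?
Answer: 210 + 35*I/9 ≈ 210.0 + 3.8889*I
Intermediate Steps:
I = -6 - I/9 (I = -6 + 1/(3*(√(-2 - 7))) = -6 + 1/(3*(√(-9))) = -6 + 1/(3*((3*I))) = -6 + (-I/3)/3 = -6 - I/9 ≈ -6.0 - 0.11111*I)
D(b) = 20 + 11*b (D(b) = 9 - (b + 1)*(-8 - 3) = 9 - (1 + b)*(-11) = 9 - (-11 - 11*b) = 9 + (11 + 11*b) = 20 + 11*b)
(33 + D(-8))*I = (33 + (20 + 11*(-8)))*(-6 - I/9) = (33 + (20 - 88))*(-6 - I/9) = (33 - 68)*(-6 - I/9) = -35*(-6 - I/9) = 210 + 35*I/9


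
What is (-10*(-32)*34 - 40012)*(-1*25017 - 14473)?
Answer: 1150422680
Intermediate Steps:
(-10*(-32)*34 - 40012)*(-1*25017 - 14473) = (320*34 - 40012)*(-25017 - 14473) = (10880 - 40012)*(-39490) = -29132*(-39490) = 1150422680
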